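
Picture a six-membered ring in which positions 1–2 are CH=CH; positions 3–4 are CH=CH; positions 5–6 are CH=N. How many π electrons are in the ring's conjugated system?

6

All ring atoms are sp² and supply a p orbital to the ring (the double-bond atoms are sp², each contributing one p electron; each =N– nitrogen is pyridine-type (lone pair in the sp² plane, one electron in the p orbital)); the conjugation is uninterrupted.
Tallying contributions gives 3 × 2 = 6 from the 3 double-bond units.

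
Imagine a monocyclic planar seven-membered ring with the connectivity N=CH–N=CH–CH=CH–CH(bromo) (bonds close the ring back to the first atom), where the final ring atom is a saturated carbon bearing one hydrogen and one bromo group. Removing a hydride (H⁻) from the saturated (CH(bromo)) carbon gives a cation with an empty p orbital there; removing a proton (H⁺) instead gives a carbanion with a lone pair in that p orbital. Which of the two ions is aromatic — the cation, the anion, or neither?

The cation

Both ions have a continuous loop of p orbitals — each ring atom is sp².
Cation: 3 × 2 + 0 = 6 π electrons → 4(1)+2, aromatic.
Anion: 3 × 2 + 2 = 8 π electrons → 4(2), antiaromatic.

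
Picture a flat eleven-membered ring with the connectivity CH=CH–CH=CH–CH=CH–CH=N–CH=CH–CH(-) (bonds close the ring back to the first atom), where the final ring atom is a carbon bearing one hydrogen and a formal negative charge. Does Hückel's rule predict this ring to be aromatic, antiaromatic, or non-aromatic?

All ring atoms are sp² and supply a p orbital to the ring (each doubly-bonded ring atom is sp² with one p-orbital electron; the doubly-bonded nitrogens are pyridine-type — their lone pairs lie in the ring plane, leaving one electron in the p orbital; the carbanion's lone pair occupies the p orbital); the conjugation is uninterrupted.
Adding the contributions, 5 × 2 = 10 from the double-bond units + 2 from the CH(-) atom = 12.
12 is a 4n count (n = 3), so the planar conjugated ring is antiaromatic.

Antiaromatic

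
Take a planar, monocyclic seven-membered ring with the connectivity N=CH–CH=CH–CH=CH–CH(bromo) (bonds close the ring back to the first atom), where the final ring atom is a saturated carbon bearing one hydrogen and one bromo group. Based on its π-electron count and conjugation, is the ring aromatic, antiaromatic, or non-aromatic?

Non-aromatic

The CH(bromo) position has four σ bonds — that saturated carbon is sp³ and has no p orbital in the ring π system — so the cyclic conjugation is interrupted.
A ring that is not fully conjugated cannot be aromatic or antiaromatic regardless of its π-electron count.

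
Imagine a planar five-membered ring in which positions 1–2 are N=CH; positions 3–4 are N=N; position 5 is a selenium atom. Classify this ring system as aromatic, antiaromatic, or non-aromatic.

All ring atoms are sp² and supply a p orbital to the ring (the double-bond atoms are sp², each contributing one p electron; the doubly-bonded nitrogens are pyridine-type — their lone pairs lie in the ring plane, leaving one electron in the p orbital; the selenium donates one lone pair from its p orbital); the conjugation is uninterrupted.
Tallying contributions gives 2 × 2 = 4 from the double-bond units + 2 from the Se atom = 6.
With 6 π electrons (n = 1), the Hückel 4n+2 condition holds.

Aromatic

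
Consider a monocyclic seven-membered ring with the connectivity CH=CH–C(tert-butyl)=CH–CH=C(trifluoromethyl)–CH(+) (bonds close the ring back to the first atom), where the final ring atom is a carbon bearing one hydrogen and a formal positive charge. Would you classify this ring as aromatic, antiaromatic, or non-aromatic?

Aromatic

All ring atoms are sp² and supply a p orbital to the ring (each doubly-bonded ring atom is sp² with one p-orbital electron; the carbocation has an empty p orbital); the conjugation is uninterrupted.
Tallying contributions gives 3 × 2 = 6 from the double-bond units + 0 from the CH(+) atom = 6.
Since 6 = 4·1 + 2, the ring meets the 4n+2 criterion.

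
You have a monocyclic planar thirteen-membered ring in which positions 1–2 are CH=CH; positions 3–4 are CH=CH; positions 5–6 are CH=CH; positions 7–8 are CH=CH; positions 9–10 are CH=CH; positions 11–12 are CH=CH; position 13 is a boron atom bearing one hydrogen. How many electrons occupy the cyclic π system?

12

Check conjugation: every atom in a ring double bond is sp² and brings one electron to the p orbital; the boron has an empty p orbital — every position has a p orbital, so the cyclic π system is continuous.
Counting π electrons: 6 × 2 = 12 from the double-bond units + 0 from the BH atom = 12.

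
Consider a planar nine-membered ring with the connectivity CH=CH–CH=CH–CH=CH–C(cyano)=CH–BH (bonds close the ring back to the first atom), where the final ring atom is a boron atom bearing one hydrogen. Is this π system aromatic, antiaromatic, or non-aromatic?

All ring atoms are sp² and supply a p orbital to the ring (every atom in a ring double bond is sp² and brings one electron to the p orbital; the boron has an empty p orbital); the conjugation is uninterrupted.
Counting π electrons: 4 × 2 = 8 from the double-bond units + 0 from the BH atom = 8.
A 4n π count (8, n = 2) in a planar conjugated ring means antiaromatic.

Antiaromatic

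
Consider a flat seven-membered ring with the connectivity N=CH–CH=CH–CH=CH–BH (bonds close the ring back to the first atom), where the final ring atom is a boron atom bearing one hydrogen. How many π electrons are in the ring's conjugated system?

All ring atoms are sp² and supply a p orbital to the ring (every atom in a ring double bond is sp² and brings one electron to the p orbital; the doubly-bonded nitrogens are pyridine-type — their lone pairs lie in the ring plane, leaving one electron in the p orbital; the boron has an empty p orbital); the conjugation is uninterrupted.
Tallying contributions gives 3 × 2 = 6 from the double-bond units + 0 from the BH atom = 6.

6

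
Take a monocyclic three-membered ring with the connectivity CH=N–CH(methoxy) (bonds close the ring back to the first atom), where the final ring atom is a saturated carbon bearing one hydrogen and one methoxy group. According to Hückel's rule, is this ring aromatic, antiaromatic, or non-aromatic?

The CH(methoxy) position has four σ bonds — that saturated carbon is sp³ and has no p orbital in the ring π system — so the cyclic conjugation is interrupted.
Without a continuous loop of overlapping p orbitals the Hückel electron count never comes into play.

Non-aromatic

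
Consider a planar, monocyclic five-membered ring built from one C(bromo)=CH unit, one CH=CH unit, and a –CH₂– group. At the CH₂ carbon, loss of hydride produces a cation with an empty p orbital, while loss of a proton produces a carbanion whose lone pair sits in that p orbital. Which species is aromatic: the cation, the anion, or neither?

The anion

In both ions every ring atom is sp² and contributes a p orbital, so both rings are fully conjugated.
Cation: 2 × 2 + 0 = 4 π electrons → 4(1), antiaromatic.
Anion: 2 × 2 + 2 = 6 π electrons → 4(1)+2, aromatic.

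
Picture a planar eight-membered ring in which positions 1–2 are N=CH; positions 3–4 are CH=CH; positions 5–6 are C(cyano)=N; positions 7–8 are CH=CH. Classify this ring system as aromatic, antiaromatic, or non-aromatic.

Antiaromatic

The p orbitals form a continuous loop: the double-bond atoms are sp², each contributing one p electron; the doubly-bonded nitrogens are pyridine-type — their lone pairs lie in the ring plane, leaving one electron in the p orbital. The ring is fully conjugated.
Counting π electrons: 4 × 2 = 8 from the 4 double-bond units.
A 4n π count (8, n = 2) in a planar conjugated ring means antiaromatic.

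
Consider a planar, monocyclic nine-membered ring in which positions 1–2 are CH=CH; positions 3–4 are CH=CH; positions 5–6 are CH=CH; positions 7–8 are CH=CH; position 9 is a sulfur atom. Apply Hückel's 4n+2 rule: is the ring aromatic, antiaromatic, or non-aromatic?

Check conjugation: every atom in a ring double bond is sp² and brings one electron to the p orbital; the sulfur donates one lone pair from its p orbital — every position has a p orbital, so the cyclic π system is continuous.
Tallying contributions gives 4 × 2 = 8 from the double-bond units + 2 from the S atom = 10.
Since 10 = 4·2 + 2, the ring meets the 4n+2 criterion.

Aromatic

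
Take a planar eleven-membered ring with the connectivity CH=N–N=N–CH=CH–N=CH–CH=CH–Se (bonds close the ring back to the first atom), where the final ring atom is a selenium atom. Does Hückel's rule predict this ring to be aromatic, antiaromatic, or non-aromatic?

The p orbitals form a continuous loop: the double-bond atoms are sp², each contributing one p electron; each sp² =N– keeps its lone pair in-plane and puts one electron into the π system; the selenium donates one lone pair from its p orbital. The ring is fully conjugated.
Adding the contributions, 5 × 2 = 10 from the double-bond units + 2 from the Se atom = 12.
A 4n π count (12, n = 3) in a planar conjugated ring means antiaromatic.

Antiaromatic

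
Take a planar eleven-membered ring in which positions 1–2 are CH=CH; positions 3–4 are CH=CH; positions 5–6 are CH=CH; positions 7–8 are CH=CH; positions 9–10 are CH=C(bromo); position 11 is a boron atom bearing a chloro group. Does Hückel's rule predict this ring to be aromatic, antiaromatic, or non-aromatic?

Aromatic

Every ring atom contributes a p orbital perpendicular to the ring (the double-bond atoms are sp², each contributing one p electron; the boron has an empty p orbital), so the π system is cyclic and fully conjugated.
Adding the contributions, 5 × 2 = 10 from the double-bond units + 0 from the B(chloro) atom = 10.
Since 10 = 4·2 + 2, the ring meets the 4n+2 criterion.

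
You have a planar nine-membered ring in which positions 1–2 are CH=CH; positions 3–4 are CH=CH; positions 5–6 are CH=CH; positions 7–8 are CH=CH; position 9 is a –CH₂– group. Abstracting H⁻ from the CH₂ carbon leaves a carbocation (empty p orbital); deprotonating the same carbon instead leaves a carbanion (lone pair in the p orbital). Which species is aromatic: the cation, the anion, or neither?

Once that carbon is sp², every ring atom has a p orbital and both ions are fully conjugated.
Cation: 4 × 2 + 0 = 8 π electrons → 4(2), antiaromatic.
Anion: 4 × 2 + 2 = 10 π electrons → 4(2)+2, aromatic.

The anion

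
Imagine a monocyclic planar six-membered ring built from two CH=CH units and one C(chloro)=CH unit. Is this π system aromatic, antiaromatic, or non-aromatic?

Aromatic

Check conjugation: each doubly-bonded ring atom is sp² with one p-orbital electron — every position has a p orbital, so the cyclic π system is continuous.
Adding the contributions, 3 × 2 = 6 from the 3 double-bond units.
That gives a 4n+2 count (6, n = 1).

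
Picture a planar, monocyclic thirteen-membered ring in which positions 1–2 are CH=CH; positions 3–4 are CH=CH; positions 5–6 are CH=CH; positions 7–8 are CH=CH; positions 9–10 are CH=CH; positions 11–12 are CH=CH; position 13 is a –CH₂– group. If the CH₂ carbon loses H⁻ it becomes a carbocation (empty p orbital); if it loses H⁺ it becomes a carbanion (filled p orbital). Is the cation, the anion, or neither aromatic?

Both ions have a continuous loop of p orbitals — each ring atom is sp².
Cation: 6 × 2 + 0 = 12 π electrons → 4(3), antiaromatic.
Anion: 6 × 2 + 2 = 14 π electrons → 4(3)+2, aromatic.

The anion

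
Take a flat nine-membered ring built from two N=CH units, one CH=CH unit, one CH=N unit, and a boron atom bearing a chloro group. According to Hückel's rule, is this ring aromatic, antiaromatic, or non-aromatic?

Check conjugation: every atom in a ring double bond is sp² and brings one electron to the p orbital; each =N– nitrogen is pyridine-type (lone pair in the sp² plane, one electron in the p orbital); the boron has an empty p orbital — every position has a p orbital, so the cyclic π system is continuous.
Counting π electrons: 4 × 2 = 8 from the double-bond units + 0 from the B(chloro) atom = 8.
8 = 4(2); a planar, fully conjugated 4n system is antiaromatic.

Antiaromatic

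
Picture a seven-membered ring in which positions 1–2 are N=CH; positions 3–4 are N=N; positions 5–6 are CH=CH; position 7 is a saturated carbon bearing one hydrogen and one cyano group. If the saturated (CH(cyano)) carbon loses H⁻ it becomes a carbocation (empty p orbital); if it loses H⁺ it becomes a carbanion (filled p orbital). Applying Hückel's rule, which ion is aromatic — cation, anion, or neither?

The cation

Once that carbon is sp², every ring atom has a p orbital and both ions are fully conjugated.
Cation: 3 × 2 + 0 = 6 π electrons → 4(1)+2, aromatic.
Anion: 3 × 2 + 2 = 8 π electrons → 4(2), antiaromatic.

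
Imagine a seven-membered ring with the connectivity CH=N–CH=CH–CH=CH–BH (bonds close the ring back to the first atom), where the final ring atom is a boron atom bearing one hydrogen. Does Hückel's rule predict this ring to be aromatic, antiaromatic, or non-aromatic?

The p orbitals form a continuous loop: every atom in a ring double bond is sp² and brings one electron to the p orbital; each sp² =N– keeps its lone pair in-plane and puts one electron into the π system; the boron has an empty p orbital. The ring is fully conjugated.
Tallying contributions gives 3 × 2 = 6 from the double-bond units + 0 from the BH atom = 6.
That gives a 4n+2 count (6, n = 1).

Aromatic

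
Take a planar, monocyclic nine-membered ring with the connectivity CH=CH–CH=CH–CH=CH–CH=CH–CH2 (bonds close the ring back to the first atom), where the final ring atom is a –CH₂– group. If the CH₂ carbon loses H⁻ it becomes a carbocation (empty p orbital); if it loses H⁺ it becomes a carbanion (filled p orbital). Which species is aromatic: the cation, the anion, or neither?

The anion

In both ions every ring atom is sp² and contributes a p orbital, so both rings are fully conjugated.
Cation: 4 × 2 + 0 = 8 π electrons → 4(2), antiaromatic.
Anion: 4 × 2 + 2 = 10 π electrons → 4(2)+2, aromatic.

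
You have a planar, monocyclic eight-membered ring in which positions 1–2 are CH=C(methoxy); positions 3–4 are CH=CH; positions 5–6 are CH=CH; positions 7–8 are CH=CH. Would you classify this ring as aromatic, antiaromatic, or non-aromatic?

The p orbitals form a continuous loop: the double-bond atoms are sp², each contributing one p electron. The ring is fully conjugated.
Adding the contributions, 4 × 2 = 8 from the 4 double-bond units.
A 4n π count (8, n = 2) in a planar conjugated ring means antiaromatic.

Antiaromatic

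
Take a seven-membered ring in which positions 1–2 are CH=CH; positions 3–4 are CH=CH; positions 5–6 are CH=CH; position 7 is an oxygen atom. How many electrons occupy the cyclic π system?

All ring atoms are sp² and supply a p orbital to the ring (each doubly-bonded ring atom is sp² with one p-orbital electron; the oxygen donates one lone pair from its p orbital); the conjugation is uninterrupted.
π-electron count: 3 × 2 = 6 from the double-bond units + 2 from the O atom = 8.

8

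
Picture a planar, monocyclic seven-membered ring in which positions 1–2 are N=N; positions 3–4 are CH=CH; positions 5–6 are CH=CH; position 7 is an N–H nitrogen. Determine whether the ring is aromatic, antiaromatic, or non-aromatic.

Antiaromatic

All ring atoms are sp² and supply a p orbital to the ring (each doubly-bonded ring atom is sp² with one p-orbital electron; each =N– nitrogen is pyridine-type (lone pair in the sp² plane, one electron in the p orbital); the pyrrole-type nitrogen donates its lone pair from the p orbital); the conjugation is uninterrupted.
Tallying contributions gives 3 × 2 = 6 from the double-bond units + 2 from the NH atom = 8.
With 8 = 4·2 π electrons, Hückel's rule classifies the planar ring as antiaromatic.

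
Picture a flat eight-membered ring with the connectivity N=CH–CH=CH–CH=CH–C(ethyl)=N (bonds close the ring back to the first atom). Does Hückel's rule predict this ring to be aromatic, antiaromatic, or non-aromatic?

Check conjugation: every atom in a ring double bond is sp² and brings one electron to the p orbital; each sp² =N– keeps its lone pair in-plane and puts one electron into the π system — every position has a p orbital, so the cyclic π system is continuous.
π-electron count: 4 × 2 = 8 from the 4 double-bond units.
With 8 = 4·2 π electrons, Hückel's rule classifies the planar ring as antiaromatic.

Antiaromatic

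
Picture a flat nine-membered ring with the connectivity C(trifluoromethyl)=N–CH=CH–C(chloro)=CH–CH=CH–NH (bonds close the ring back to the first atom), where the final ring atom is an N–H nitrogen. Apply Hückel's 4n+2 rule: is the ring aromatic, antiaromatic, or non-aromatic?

Aromatic

Check conjugation: the double-bond atoms are sp², each contributing one p electron; each =N– nitrogen is pyridine-type (lone pair in the sp² plane, one electron in the p orbital); the pyrrole-type nitrogen donates its lone pair from the p orbital — every position has a p orbital, so the cyclic π system is continuous.
π-electron count: 4 × 2 = 8 from the double-bond units + 2 from the NH atom = 10.
That gives a 4n+2 count (10, n = 2).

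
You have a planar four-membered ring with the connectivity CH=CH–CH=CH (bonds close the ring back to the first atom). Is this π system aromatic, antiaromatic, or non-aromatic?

The p orbitals form a continuous loop: every atom in a ring double bond is sp² and brings one electron to the p orbital. The ring is fully conjugated.
π-electron count: 2 × 2 = 4 from the 2 double-bond units.
A 4n π count (4, n = 1) in a planar conjugated ring means antiaromatic.

Antiaromatic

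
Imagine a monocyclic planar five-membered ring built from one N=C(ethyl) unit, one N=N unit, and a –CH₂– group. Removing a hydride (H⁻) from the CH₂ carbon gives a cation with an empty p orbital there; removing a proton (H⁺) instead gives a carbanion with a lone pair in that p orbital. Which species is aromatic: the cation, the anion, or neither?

The anion

In both ions every ring atom is sp² and contributes a p orbital, so both rings are fully conjugated.
Cation: 2 × 2 + 0 = 4 π electrons → 4(1), antiaromatic.
Anion: 2 × 2 + 2 = 6 π electrons → 4(1)+2, aromatic.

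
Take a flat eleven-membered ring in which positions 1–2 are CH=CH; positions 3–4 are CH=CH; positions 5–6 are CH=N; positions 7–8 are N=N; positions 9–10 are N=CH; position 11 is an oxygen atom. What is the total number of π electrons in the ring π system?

The p orbitals form a continuous loop: each doubly-bonded ring atom is sp² with one p-orbital electron; the doubly-bonded nitrogens are pyridine-type — their lone pairs lie in the ring plane, leaving one electron in the p orbital; the oxygen donates one lone pair from its p orbital. The ring is fully conjugated.
Counting π electrons: 5 × 2 = 10 from the double-bond units + 2 from the O atom = 12.

12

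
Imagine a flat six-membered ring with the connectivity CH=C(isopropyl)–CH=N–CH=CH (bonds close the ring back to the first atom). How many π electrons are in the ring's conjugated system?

6

All ring atoms are sp² and supply a p orbital to the ring (each doubly-bonded ring atom is sp² with one p-orbital electron; each sp² =N– keeps its lone pair in-plane and puts one electron into the π system); the conjugation is uninterrupted.
π-electron count: 3 × 2 = 6 from the 3 double-bond units.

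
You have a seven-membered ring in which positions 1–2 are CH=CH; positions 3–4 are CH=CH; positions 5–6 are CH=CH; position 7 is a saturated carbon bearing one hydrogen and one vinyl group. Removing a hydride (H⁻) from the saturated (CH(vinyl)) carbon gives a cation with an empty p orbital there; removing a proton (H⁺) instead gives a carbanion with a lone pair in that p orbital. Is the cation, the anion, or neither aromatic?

Once that carbon is sp², every ring atom has a p orbital and both ions are fully conjugated.
Cation: 3 × 2 + 0 = 6 π electrons → 4(1)+2, aromatic.
Anion: 3 × 2 + 2 = 8 π electrons → 4(2), antiaromatic.

The cation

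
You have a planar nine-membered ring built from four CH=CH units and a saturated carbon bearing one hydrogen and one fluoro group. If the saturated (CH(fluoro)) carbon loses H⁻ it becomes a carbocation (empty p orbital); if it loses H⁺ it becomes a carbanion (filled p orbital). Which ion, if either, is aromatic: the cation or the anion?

Both ions have a continuous loop of p orbitals — each ring atom is sp².
Cation: 4 × 2 + 0 = 8 π electrons → 4(2), antiaromatic.
Anion: 4 × 2 + 2 = 10 π electrons → 4(2)+2, aromatic.

The anion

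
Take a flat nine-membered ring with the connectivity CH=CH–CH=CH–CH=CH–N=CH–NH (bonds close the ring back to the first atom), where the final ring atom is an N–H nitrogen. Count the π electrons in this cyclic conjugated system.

All ring atoms are sp² and supply a p orbital to the ring (each doubly-bonded ring atom is sp² with one p-orbital electron; the doubly-bonded nitrogens are pyridine-type — their lone pairs lie in the ring plane, leaving one electron in the p orbital; the pyrrole-type nitrogen donates its lone pair from the p orbital); the conjugation is uninterrupted.
π-electron count: 4 × 2 = 8 from the double-bond units + 2 from the NH atom = 10.

10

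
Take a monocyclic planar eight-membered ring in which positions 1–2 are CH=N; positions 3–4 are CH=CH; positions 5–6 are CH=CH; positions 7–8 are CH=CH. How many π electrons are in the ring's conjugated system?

8

Every ring atom contributes a p orbital perpendicular to the ring (the double-bond atoms are sp², each contributing one p electron; each sp² =N– keeps its lone pair in-plane and puts one electron into the π system), so the π system is cyclic and fully conjugated.
Counting π electrons: 4 × 2 = 8 from the 4 double-bond units.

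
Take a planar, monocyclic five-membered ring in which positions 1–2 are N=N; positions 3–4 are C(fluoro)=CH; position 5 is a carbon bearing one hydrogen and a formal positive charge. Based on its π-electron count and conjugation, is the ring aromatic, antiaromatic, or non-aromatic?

The p orbitals form a continuous loop: each doubly-bonded ring atom is sp² with one p-orbital electron; each =N– nitrogen is pyridine-type (lone pair in the sp² plane, one electron in the p orbital); the carbocation has an empty p orbital. The ring is fully conjugated.
Adding the contributions, 2 × 2 = 4 from the double-bond units + 0 from the CH(+) atom = 4.
4 = 4(1); a planar, fully conjugated 4n system is antiaromatic.

Antiaromatic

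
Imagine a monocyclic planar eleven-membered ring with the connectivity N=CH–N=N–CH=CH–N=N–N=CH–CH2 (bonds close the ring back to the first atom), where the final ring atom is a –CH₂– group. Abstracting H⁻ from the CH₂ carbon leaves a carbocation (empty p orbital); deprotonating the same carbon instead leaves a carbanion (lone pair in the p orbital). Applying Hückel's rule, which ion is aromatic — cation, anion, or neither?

The cation

In either ion the ring is fully conjugated: every atom, including the new sp² carbon, supplies a p orbital.
Cation: 5 × 2 + 0 = 10 π electrons → 4(2)+2, aromatic.
Anion: 5 × 2 + 2 = 12 π electrons → 4(3), antiaromatic.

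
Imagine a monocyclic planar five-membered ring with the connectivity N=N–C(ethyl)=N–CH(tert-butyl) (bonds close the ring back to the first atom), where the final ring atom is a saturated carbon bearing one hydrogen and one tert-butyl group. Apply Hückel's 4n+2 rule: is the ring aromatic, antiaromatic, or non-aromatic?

Non-aromatic

Because that saturated carbon is sp³ and has no p orbital in the ring π system at the CH(tert-butyl) position, the π system cannot extend all the way around the ring.
A ring that is not fully conjugated cannot be aromatic or antiaromatic regardless of its π-electron count.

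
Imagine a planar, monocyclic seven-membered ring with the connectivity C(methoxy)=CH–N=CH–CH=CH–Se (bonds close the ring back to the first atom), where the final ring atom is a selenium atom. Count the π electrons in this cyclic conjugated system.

8

Check conjugation: the double-bond atoms are sp², each contributing one p electron; the doubly-bonded nitrogens are pyridine-type — their lone pairs lie in the ring plane, leaving one electron in the p orbital; the selenium donates one lone pair from its p orbital — every position has a p orbital, so the cyclic π system is continuous.
Adding the contributions, 3 × 2 = 6 from the double-bond units + 2 from the Se atom = 8.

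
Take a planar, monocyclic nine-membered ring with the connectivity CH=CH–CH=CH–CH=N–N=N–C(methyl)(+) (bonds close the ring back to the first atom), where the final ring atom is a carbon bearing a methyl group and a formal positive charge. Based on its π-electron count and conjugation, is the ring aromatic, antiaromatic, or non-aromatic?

The p orbitals form a continuous loop: each doubly-bonded ring atom is sp² with one p-orbital electron; each sp² =N– keeps its lone pair in-plane and puts one electron into the π system; the carbocation has an empty p orbital. The ring is fully conjugated.
Adding the contributions, 4 × 2 = 8 from the double-bond units + 0 from the C(methyl)(+) atom = 8.
8 is a 4n count (n = 2), so the planar conjugated ring is antiaromatic.

Antiaromatic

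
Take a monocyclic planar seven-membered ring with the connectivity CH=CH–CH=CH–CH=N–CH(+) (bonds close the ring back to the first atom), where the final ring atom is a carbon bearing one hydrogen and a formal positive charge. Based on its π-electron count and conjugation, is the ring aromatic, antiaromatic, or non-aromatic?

Aromatic

The p orbitals form a continuous loop: each doubly-bonded ring atom is sp² with one p-orbital electron; the doubly-bonded nitrogens are pyridine-type — their lone pairs lie in the ring plane, leaving one electron in the p orbital; the carbocation has an empty p orbital. The ring is fully conjugated.
Tallying contributions gives 3 × 2 = 6 from the double-bond units + 0 from the CH(+) atom = 6.
6 = 4(1) + 2, which satisfies Hückel's 4n+2 rule.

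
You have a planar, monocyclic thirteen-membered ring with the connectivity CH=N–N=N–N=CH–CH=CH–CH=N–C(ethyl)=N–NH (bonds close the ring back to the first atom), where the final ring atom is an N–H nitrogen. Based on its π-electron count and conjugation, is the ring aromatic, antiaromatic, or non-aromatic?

Check conjugation: every atom in a ring double bond is sp² and brings one electron to the p orbital; each =N– nitrogen is pyridine-type (lone pair in the sp² plane, one electron in the p orbital); the pyrrole-type nitrogen donates its lone pair from the p orbital — every position has a p orbital, so the cyclic π system is continuous.
Adding the contributions, 6 × 2 = 12 from the double-bond units + 2 from the NH atom = 14.
Since 14 = 4·3 + 2, the ring meets the 4n+2 criterion.

Aromatic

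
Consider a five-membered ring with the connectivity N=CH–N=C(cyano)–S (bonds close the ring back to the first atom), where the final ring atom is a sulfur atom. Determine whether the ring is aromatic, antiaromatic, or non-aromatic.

Aromatic

All ring atoms are sp² and supply a p orbital to the ring (the double-bond atoms are sp², each contributing one p electron; the doubly-bonded nitrogens are pyridine-type — their lone pairs lie in the ring plane, leaving one electron in the p orbital; the sulfur donates one lone pair from its p orbital); the conjugation is uninterrupted.
Counting π electrons: 2 × 2 = 4 from the double-bond units + 2 from the S atom = 6.
That gives a 4n+2 count (6, n = 1).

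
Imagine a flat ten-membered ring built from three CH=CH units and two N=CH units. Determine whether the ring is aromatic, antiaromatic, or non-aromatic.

The p orbitals form a continuous loop: every atom in a ring double bond is sp² and brings one electron to the p orbital; each =N– nitrogen is pyridine-type (lone pair in the sp² plane, one electron in the p orbital). The ring is fully conjugated.
π-electron count: 5 × 2 = 10 from the 5 double-bond units.
10 = 4(2) + 2, which satisfies Hückel's 4n+2 rule.

Aromatic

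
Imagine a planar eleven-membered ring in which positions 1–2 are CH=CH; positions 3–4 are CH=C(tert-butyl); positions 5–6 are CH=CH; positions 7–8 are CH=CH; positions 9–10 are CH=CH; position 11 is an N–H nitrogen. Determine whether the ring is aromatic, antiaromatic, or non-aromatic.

Antiaromatic

Every ring atom contributes a p orbital perpendicular to the ring (the double-bond atoms are sp², each contributing one p electron; the pyrrole-type nitrogen donates its lone pair from the p orbital), so the π system is cyclic and fully conjugated.
Tallying contributions gives 5 × 2 = 10 from the double-bond units + 2 from the NH atom = 12.
12 = 4(3); a planar, fully conjugated 4n system is antiaromatic.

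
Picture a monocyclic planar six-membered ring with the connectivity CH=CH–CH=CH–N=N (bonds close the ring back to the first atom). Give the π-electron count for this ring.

Check conjugation: the double-bond atoms are sp², each contributing one p electron; the doubly-bonded nitrogens are pyridine-type — their lone pairs lie in the ring plane, leaving one electron in the p orbital — every position has a p orbital, so the cyclic π system is continuous.
π-electron count: 3 × 2 = 6 from the 3 double-bond units.

6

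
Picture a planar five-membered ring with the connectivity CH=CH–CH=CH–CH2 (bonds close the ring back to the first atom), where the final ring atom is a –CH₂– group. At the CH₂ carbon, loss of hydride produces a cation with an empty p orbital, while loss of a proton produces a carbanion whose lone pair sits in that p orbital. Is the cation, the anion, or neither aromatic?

The anion

In both ions every ring atom is sp² and contributes a p orbital, so both rings are fully conjugated.
Cation: 2 × 2 + 0 = 4 π electrons → 4(1), antiaromatic.
Anion: 2 × 2 + 2 = 6 π electrons → 4(1)+2, aromatic.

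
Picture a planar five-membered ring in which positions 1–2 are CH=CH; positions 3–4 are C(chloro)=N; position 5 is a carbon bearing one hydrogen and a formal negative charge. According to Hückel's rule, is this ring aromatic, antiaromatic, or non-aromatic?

Every ring atom contributes a p orbital perpendicular to the ring (the double-bond atoms are sp², each contributing one p electron; the doubly-bonded nitrogens are pyridine-type — their lone pairs lie in the ring plane, leaving one electron in the p orbital; the carbanion's lone pair occupies the p orbital), so the π system is cyclic and fully conjugated.
Adding the contributions, 2 × 2 = 4 from the double-bond units + 2 from the CH(-) atom = 6.
That gives a 4n+2 count (6, n = 1).

Aromatic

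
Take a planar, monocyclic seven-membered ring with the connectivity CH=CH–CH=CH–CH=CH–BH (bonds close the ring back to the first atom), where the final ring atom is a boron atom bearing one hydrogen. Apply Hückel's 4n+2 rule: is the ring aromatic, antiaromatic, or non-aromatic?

Every ring atom contributes a p orbital perpendicular to the ring (each doubly-bonded ring atom is sp² with one p-orbital electron; the boron has an empty p orbital), so the π system is cyclic and fully conjugated.
Tallying contributions gives 3 × 2 = 6 from the double-bond units + 0 from the BH atom = 6.
That gives a 4n+2 count (6, n = 1).

Aromatic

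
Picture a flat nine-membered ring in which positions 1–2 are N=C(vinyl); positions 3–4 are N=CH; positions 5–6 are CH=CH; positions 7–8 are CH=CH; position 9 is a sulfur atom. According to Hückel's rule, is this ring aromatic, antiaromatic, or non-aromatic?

Aromatic

Every ring atom contributes a p orbital perpendicular to the ring (every atom in a ring double bond is sp² and brings one electron to the p orbital; the doubly-bonded nitrogens are pyridine-type — their lone pairs lie in the ring plane, leaving one electron in the p orbital; the sulfur donates one lone pair from its p orbital), so the π system is cyclic and fully conjugated.
π-electron count: 4 × 2 = 8 from the double-bond units + 2 from the S atom = 10.
Since 10 = 4·2 + 2, the ring meets the 4n+2 criterion.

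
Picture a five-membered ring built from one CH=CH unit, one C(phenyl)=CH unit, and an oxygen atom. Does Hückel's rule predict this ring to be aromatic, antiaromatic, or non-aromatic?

Aromatic

The p orbitals form a continuous loop: the double-bond atoms are sp², each contributing one p electron; the oxygen donates one lone pair from its p orbital. The ring is fully conjugated.
Counting π electrons: 2 × 2 = 4 from the double-bond units + 2 from the O atom = 6.
With 6 π electrons (n = 1), the Hückel 4n+2 condition holds.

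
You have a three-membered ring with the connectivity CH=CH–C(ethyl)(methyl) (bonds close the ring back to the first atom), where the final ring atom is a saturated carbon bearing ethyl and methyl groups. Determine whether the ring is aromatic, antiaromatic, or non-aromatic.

Non-aromatic

Because that saturated carbon is sp³ and has no p orbital in the ring π system at the C(ethyl)(methyl) position, the π system cannot extend all the way around the ring.
Broken conjugation rules out both aromaticity and antiaromaticity.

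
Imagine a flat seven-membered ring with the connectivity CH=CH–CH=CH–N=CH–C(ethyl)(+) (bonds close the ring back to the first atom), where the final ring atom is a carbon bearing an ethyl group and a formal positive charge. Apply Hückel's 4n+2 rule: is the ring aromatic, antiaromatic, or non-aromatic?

Aromatic

Check conjugation: every atom in a ring double bond is sp² and brings one electron to the p orbital; each =N– nitrogen is pyridine-type (lone pair in the sp² plane, one electron in the p orbital); the carbocation has an empty p orbital — every position has a p orbital, so the cyclic π system is continuous.
π-electron count: 3 × 2 = 6 from the double-bond units + 0 from the C(ethyl)(+) atom = 6.
With 6 π electrons (n = 1), the Hückel 4n+2 condition holds.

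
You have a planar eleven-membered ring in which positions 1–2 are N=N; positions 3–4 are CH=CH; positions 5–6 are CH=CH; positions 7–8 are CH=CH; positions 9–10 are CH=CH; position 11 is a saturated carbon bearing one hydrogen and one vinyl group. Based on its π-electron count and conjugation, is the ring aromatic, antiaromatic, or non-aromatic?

Because that saturated carbon is sp³ and has no p orbital in the ring π system at the CH(vinyl) position, the π system cannot extend all the way around the ring.
A ring that is not fully conjugated cannot be aromatic or antiaromatic regardless of its π-electron count.

Non-aromatic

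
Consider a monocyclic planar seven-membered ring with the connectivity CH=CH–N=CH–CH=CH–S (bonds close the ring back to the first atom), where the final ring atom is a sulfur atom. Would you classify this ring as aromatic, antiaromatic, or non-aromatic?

Antiaromatic

The p orbitals form a continuous loop: each doubly-bonded ring atom is sp² with one p-orbital electron; the doubly-bonded nitrogens are pyridine-type — their lone pairs lie in the ring plane, leaving one electron in the p orbital; the sulfur donates one lone pair from its p orbital. The ring is fully conjugated.
Counting π electrons: 3 × 2 = 6 from the double-bond units + 2 from the S atom = 8.
8 is a 4n count (n = 2), so the planar conjugated ring is antiaromatic.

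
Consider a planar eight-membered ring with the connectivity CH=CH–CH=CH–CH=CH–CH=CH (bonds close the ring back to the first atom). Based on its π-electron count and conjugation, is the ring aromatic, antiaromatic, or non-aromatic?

All ring atoms are sp² and supply a p orbital to the ring (every atom in a ring double bond is sp² and brings one electron to the p orbital); the conjugation is uninterrupted.
π-electron count: 4 × 2 = 8 from the 4 double-bond units.
A 4n π count (8, n = 2) in a planar conjugated ring means antiaromatic.
(The species described is cyclooctatetraene.)

Antiaromatic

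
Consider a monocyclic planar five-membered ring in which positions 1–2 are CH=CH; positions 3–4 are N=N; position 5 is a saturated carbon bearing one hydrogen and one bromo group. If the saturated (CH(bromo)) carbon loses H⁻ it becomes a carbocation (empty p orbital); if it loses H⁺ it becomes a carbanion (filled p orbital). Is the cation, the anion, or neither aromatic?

Both ions have a continuous loop of p orbitals — each ring atom is sp².
Cation: 2 × 2 + 0 = 4 π electrons → 4(1), antiaromatic.
Anion: 2 × 2 + 2 = 6 π electrons → 4(1)+2, aromatic.

The anion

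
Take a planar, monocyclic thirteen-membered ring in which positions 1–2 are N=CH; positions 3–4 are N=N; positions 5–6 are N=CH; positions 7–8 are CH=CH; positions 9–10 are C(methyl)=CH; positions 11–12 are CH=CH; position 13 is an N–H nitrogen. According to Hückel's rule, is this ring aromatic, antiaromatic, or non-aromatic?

Aromatic

Every ring atom contributes a p orbital perpendicular to the ring (the double-bond atoms are sp², each contributing one p electron; the doubly-bonded nitrogens are pyridine-type — their lone pairs lie in the ring plane, leaving one electron in the p orbital; the pyrrole-type nitrogen donates its lone pair from the p orbital), so the π system is cyclic and fully conjugated.
π-electron count: 6 × 2 = 12 from the double-bond units + 2 from the NH atom = 14.
14 = 4(3) + 2, which satisfies Hückel's 4n+2 rule.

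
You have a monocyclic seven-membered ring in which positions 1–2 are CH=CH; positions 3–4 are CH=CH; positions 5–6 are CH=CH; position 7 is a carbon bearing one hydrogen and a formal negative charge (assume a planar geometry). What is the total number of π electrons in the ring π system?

8

Check conjugation: each doubly-bonded ring atom is sp² with one p-orbital electron; the carbanion's lone pair occupies the p orbital — every position has a p orbital, so the cyclic π system is continuous.
Tallying contributions gives 3 × 2 = 6 from the double-bond units + 2 from the CH(-) atom = 8.
This is the cycloheptatrienyl anion.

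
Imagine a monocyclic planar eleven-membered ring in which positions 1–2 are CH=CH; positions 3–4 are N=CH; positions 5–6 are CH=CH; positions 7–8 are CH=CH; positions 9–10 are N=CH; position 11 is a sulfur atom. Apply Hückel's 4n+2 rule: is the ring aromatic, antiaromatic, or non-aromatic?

Antiaromatic

Check conjugation: the double-bond atoms are sp², each contributing one p electron; each =N– nitrogen is pyridine-type (lone pair in the sp² plane, one electron in the p orbital); the sulfur donates one lone pair from its p orbital — every position has a p orbital, so the cyclic π system is continuous.
π-electron count: 5 × 2 = 10 from the double-bond units + 2 from the S atom = 12.
12 = 4(3); a planar, fully conjugated 4n system is antiaromatic.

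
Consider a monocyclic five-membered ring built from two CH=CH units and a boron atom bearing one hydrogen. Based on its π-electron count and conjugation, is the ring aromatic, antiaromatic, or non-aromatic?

Antiaromatic

Check conjugation: each doubly-bonded ring atom is sp² with one p-orbital electron; the boron has an empty p orbital — every position has a p orbital, so the cyclic π system is continuous.
π-electron count: 2 × 2 = 4 from the double-bond units + 0 from the BH atom = 4.
A 4n π count (4, n = 1) in a planar conjugated ring means antiaromatic.
(The species described is borole.)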